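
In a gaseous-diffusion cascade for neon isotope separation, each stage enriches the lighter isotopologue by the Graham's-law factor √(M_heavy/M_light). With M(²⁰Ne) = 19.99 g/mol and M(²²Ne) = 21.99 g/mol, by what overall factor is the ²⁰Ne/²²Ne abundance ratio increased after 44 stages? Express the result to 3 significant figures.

8.15

Each stage multiplies the ratio by α = √(21.99/19.99), so after 44 stages the overall factor is α^44 = (21.99/19.99)^(44/2).
= 1.10005^22 = 8.15.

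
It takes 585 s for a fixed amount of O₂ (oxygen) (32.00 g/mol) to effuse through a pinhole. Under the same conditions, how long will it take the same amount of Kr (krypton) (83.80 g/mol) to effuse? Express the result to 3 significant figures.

From Graham's law, t_Kr/t_O₂ = √(M_Kr/M_O₂) = √(83.80/32.00) = √2.619 = 1.618.
So the time for Kr is 585 × 1.618 = 947 s.

947 s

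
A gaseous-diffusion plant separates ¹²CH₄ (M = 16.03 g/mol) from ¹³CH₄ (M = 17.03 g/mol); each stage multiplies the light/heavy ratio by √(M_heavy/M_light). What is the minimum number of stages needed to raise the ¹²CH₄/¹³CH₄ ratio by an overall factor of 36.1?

With α = √(17.03/16.03) per stage, ln α = ½ ln(1.06238) = 0.03026.
Need α^N ≥ 36.1 ⇒ N ≥ ln(36.1) / ln α = 3.586 / 0.03026 = 118.53.
Minimum whole number of stages: N = 119.

119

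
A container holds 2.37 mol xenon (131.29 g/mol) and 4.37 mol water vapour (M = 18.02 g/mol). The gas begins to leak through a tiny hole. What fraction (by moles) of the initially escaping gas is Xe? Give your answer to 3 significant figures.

Each component's effusion rate ∝ (its partial pressure)·(1/√M) ∝ n_i/√M_i.
So x_Xe in the escaping gas = (n_Xe/√M_Xe) / Σ(n_i/√M_i)
= (2.37/√131.29) / (2.37/√131.29 + 4.37/√18.02) = 0.2068/(0.2068 + 1.029) = 0.167.

0.167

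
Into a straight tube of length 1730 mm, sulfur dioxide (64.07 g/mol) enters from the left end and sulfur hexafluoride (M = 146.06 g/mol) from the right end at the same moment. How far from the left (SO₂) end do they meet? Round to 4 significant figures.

Distances travelled in equal time are proportional to diffusion rates, so d_SO₂/d_SF₆ = √(M_SF₆/M_SO₂) = √(146.06/64.07) = 1.510.
With d_SO₂ + d_SF₆ = 1730 mm, d_SF₆ = 1730/(1 + 1.510) = 689.3 mm.
d_SO₂ = 1730 − 689.3 = 1041 mm.

1041 mm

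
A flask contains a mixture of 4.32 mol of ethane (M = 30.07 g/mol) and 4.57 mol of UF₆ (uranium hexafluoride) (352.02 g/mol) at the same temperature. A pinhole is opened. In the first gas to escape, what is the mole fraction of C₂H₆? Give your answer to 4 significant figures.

Each component's effusion rate ∝ (its partial pressure)·(1/√M) ∝ n_i/√M_i.
x_C₂H₆(eff) = (n_C₂H₆/√M_C₂H₆) / (n_C₂H₆/√M_C₂H₆ + n_UF₆/√M_UF₆)
= (4.32/√30.07) / (4.32/√30.07 + 4.57/√352.02) = 0.7878/(0.7878 + 0.2436) = 0.7638.

0.7638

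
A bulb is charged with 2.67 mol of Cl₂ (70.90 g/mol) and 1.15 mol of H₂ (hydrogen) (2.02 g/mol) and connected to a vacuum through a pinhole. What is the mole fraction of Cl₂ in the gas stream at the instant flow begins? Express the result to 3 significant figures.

0.282

Each component's effusion rate ∝ (its partial pressure)·(1/√M) ∝ n_i/√M_i.
So x_Cl₂ in the escaping gas = (n_Cl₂/√M_Cl₂) / Σ(n_i/√M_i)
= (2.67/√70.90) / (2.67/√70.90 + 1.15/√2.02) = 0.3171/(0.3171 + 0.8091) = 0.282.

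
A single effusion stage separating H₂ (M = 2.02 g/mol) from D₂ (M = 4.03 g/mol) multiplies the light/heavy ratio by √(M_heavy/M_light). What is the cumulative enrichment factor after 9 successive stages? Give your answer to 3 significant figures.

22.4

Each stage multiplies the ratio by α = √(4.03/2.02), so after 9 stages the overall factor is α^9 = (4.03/2.02)^(9/2).
= 1.99505^(9/2) = 22.4.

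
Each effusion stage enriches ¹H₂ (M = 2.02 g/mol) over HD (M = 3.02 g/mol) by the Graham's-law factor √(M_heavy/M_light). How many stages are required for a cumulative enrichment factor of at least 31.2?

Single-stage factor α = √(3.02/2.02), so ln α = ½ ln(1.49505) = 0.2011.
Need α^N ≥ 31.2 ⇒ N ≥ ln(31.2) / ln α = 3.440 / 0.2011 = 17.11.
Rounding up, N = 18 stages.

18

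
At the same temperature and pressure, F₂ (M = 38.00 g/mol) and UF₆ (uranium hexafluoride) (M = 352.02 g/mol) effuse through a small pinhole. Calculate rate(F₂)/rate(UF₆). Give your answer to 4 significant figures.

Graham's law gives rate_F₂/rate_UF₆ = √(M_UF₆/M_F₂) = √(352.02/38.00) = √9.264 = 3.044.

3.044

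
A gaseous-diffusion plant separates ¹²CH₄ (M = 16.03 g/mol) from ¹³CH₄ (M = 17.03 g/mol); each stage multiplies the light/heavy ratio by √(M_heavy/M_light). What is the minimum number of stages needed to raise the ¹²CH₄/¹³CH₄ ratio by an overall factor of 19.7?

99

Single-stage factor α = √(17.03/16.03), so ln α = ½ ln(1.06238) = 0.03026.
Need α^N ≥ 19.7 ⇒ N ≥ ln(19.7) / ln α = 2.981 / 0.03026 = 98.51.
Minimum whole number of stages: N = 99.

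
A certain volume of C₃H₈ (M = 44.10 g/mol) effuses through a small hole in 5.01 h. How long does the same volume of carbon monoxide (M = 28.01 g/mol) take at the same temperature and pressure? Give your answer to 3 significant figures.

Graham's law gives t_CO/t_C₃H₈ = √(M_CO/M_C₃H₈) = √(28.01/44.10) = √0.6351 = 0.7970.
So the time for CO is 5.01 × 0.7970 = 3.99 h.

3.99 h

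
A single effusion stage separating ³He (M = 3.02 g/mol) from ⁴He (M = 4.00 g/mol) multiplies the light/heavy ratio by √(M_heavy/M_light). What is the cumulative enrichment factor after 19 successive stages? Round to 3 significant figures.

14.4

Overall factor = α^19 with α = √(4.00/3.02), i.e. (4.00/3.02)^(19/2).
= 1.32450^(19/2) = 14.4.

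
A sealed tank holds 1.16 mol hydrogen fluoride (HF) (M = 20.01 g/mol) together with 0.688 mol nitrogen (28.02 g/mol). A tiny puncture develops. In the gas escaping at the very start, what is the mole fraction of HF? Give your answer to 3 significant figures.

Rate_i ∝ x_i/√M_i (Graham's law weighted by mole fraction), so the effusate composition follows n_i/√M_i.
x_HF(eff) = (n_HF/√M_HF) / (n_HF/√M_HF + n_N₂/√M_N₂)
= (1.16/√20.01) / (1.16/√20.01 + 0.688/√28.02) = 0.2593/(0.2593 + 0.1300) = 0.666.

0.666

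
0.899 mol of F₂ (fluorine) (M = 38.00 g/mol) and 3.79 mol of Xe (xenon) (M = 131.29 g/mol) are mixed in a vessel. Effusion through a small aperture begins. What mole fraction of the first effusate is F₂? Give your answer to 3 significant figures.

0.306

The effusion rate of species i is ∝ p_i/√M_i ∝ n_i/√M_i.
x_F₂(eff) = (n_F₂/√M_F₂) / (n_F₂/√M_F₂ + n_Xe/√M_Xe)
= (0.899/√38.00) / (0.899/√38.00 + 3.79/√131.29) = 0.1458/(0.1458 + 0.3308) = 0.306.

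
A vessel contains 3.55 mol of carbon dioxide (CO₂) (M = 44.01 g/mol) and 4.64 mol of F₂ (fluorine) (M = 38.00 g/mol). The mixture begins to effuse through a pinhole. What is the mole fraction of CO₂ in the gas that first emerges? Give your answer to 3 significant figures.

Rate_i ∝ x_i/√M_i (Graham's law weighted by mole fraction), so the effusate composition follows n_i/√M_i.
So x_CO₂ in the escaping gas = (n_CO₂/√M_CO₂) / Σ(n_i/√M_i)
= (3.55/√44.01) / (3.55/√44.01 + 4.64/√38.00) = 0.5351/(0.5351 + 0.7527) = 0.416.

0.416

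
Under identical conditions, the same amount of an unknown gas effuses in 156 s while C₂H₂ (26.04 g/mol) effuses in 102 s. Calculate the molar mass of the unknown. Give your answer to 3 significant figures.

By Graham's law, t_X/t_C₂H₂ = √(M_X/M_C₂H₂).
156/102 = 1.529 = √(M_X/26.04)
M_X = 26.04 × 1.529² = 26.04 × 2.339 = 60.9 g/mol

60.9 g/mol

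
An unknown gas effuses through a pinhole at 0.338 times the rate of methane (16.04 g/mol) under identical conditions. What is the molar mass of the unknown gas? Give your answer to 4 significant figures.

140.4 g/mol

Graham's law gives rate_X/rate_CH₄ = √(M_CH₄/M_X).
0.338 = √(16.04/M_X)
M_X = 16.04 / 0.338² = 16.04 / 0.1142 = 140.4 g/mol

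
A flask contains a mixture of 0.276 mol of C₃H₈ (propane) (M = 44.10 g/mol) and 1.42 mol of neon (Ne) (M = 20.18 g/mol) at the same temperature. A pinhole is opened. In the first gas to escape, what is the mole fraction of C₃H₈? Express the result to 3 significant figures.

0.116

Effusion rate of each component ∝ n_i/√M_i (partial pressure × 1/√M).
Mole fraction of C₃H₈ in the effusate = (n_C₃H₈/√M_C₃H₈) / (n_C₃H₈/√M_C₃H₈ + n_Ne/√M_Ne)
= (0.276/√44.10) / (0.276/√44.10 + 1.42/√20.18) = 0.04156/(0.04156 + 0.3161) = 0.116.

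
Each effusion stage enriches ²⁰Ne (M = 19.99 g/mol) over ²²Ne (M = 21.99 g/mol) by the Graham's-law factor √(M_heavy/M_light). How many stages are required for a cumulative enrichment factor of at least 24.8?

With α = √(21.99/19.99) per stage, ln α = ½ ln(1.10005) = 0.04768.
Need α^N ≥ 24.8 ⇒ N ≥ ln(24.8) / ln α = 3.211 / 0.04768 = 67.34.
Minimum whole number of stages: N = 68.

68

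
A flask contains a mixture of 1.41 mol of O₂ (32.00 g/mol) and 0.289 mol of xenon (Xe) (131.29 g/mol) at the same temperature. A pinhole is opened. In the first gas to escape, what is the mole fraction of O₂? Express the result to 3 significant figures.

Rate_i ∝ x_i/√M_i (Graham's law weighted by mole fraction), so the effusate composition follows n_i/√M_i.
Mole fraction of O₂ in the effusate = (n_O₂/√M_O₂) / (n_O₂/√M_O₂ + n_Xe/√M_Xe)
= (1.41/√32.00) / (1.41/√32.00 + 0.289/√131.29) = 0.2493/(0.2493 + 0.02522) = 0.908.

0.908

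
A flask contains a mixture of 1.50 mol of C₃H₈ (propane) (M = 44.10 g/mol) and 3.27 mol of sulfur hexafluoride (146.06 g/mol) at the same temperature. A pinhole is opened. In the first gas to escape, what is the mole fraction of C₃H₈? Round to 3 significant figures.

0.455

Effusion rate of each component ∝ n_i/√M_i (partial pressure × 1/√M).
Mole fraction of C₃H₈ in the effusate = (n_C₃H₈/√M_C₃H₈) / (n_C₃H₈/√M_C₃H₈ + n_SF₆/√M_SF₆)
= (1.50/√44.10) / (1.50/√44.10 + 3.27/√146.06) = 0.2259/(0.2259 + 0.2706) = 0.455.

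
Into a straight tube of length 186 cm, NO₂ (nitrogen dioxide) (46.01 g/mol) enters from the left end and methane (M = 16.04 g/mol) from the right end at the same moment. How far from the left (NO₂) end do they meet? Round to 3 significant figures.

69.1 cm

The fronts meet when d_NO₂ + d_CH₄ = L with d_NO₂/d_CH₄ = √(M_CH₄/M_NO₂) (Graham's law). Here √(M_CH₄/M_NO₂) = √(16.04/46.01) = 0.5904.
With d_NO₂ + d_CH₄ = 186 cm, d_CH₄ = 186/(1 + 0.5904) = 116.9 cm.
d_NO₂ = 186 − 116.9 = 69.1 cm.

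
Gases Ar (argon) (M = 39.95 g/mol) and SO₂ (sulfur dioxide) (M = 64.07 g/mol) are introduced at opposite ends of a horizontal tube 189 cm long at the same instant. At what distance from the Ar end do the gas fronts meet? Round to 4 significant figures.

105.6 cm

Graham's law gives d_Ar/d_SO₂ = rate_Ar/rate_SO₂ = √(M_SO₂/M_Ar) = √(64.07/39.95) = 1.266.
With d_Ar + d_SO₂ = 189 cm, d_SO₂ = 189/(1 + 1.266) = 83.39 cm.
d_Ar = 189 − 83.39 = 105.6 cm.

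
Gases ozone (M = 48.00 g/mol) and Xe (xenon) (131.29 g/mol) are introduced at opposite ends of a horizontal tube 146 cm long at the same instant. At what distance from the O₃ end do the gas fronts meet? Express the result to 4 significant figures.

Distances travelled in equal time are proportional to diffusion rates, so d_O₃/d_Xe = √(M_Xe/M_O₃) = √(131.29/48.00) = 1.654.
With d_O₃ + d_Xe = 146 cm, d_Xe = 146/(1 + 1.654) = 55.01 cm.
d_O₃ = 146 − 55.01 = 90.99 cm.

90.99 cm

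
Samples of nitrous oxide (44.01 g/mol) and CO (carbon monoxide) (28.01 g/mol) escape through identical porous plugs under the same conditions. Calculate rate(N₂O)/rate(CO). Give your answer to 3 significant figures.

0.798

Graham's law gives rate_N₂O/rate_CO = √(M_CO/M_N₂O) = √(28.01/44.01) = √0.6364 = 0.798.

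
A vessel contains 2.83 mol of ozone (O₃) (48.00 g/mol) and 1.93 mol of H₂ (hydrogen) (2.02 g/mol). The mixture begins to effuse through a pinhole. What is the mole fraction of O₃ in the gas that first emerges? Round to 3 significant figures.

The effusion rate of species i is ∝ p_i/√M_i ∝ n_i/√M_i.
x_O₃(eff) = (n_O₃/√M_O₃) / (n_O₃/√M_O₃ + n_H₂/√M_H₂)
= (2.83/√48.00) / (2.83/√48.00 + 1.93/√2.02) = 0.4085/(0.4085 + 1.358) = 0.231.

0.231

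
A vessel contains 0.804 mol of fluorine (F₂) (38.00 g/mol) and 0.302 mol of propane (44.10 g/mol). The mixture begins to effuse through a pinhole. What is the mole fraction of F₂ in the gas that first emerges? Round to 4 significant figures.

0.7415

Rate_i ∝ x_i/√M_i (Graham's law weighted by mole fraction), so the effusate composition follows n_i/√M_i.
So x_F₂ in the escaping gas = (n_F₂/√M_F₂) / Σ(n_i/√M_i)
= (0.804/√38.00) / (0.804/√38.00 + 0.302/√44.10) = 0.1304/(0.1304 + 0.04548) = 0.7415.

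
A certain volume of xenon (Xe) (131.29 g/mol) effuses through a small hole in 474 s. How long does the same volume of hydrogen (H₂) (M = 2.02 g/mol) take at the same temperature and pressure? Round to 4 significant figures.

58.79 s

By Graham's law, t_H₂/t_Xe = √(M_H₂/M_Xe) = √(2.02/131.29) = √0.01539 = 0.1240.
So the time for H₂ is 474 × 0.1240 = 58.79 s.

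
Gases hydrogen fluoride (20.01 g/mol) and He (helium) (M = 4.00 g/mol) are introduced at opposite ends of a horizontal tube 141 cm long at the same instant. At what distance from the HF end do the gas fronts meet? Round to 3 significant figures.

Graham's law gives d_HF/d_He = rate_HF/rate_He = √(M_He/M_HF) = √(4.00/20.01) = 0.4471.
With d_HF + d_He = 141 cm, d_He = 141/(1 + 0.4471) = 97.44 cm.
d_HF = 141 − 97.44 = 43.6 cm.

43.6 cm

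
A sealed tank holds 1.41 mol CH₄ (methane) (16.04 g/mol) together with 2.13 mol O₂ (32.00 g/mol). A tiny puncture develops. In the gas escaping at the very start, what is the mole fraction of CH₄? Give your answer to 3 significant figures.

0.483

Each component's effusion rate ∝ (its partial pressure)·(1/√M) ∝ n_i/√M_i.
x_CH₄(eff) = (n_CH₄/√M_CH₄) / (n_CH₄/√M_CH₄ + n_O₂/√M_O₂)
= (1.41/√16.04) / (1.41/√16.04 + 2.13/√32.00) = 0.3521/(0.3521 + 0.3765) = 0.483.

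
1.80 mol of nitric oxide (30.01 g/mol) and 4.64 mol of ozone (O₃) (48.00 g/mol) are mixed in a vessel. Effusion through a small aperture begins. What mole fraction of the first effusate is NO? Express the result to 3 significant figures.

Effusion rate of each component ∝ n_i/√M_i (partial pressure × 1/√M).
x_NO(eff) = (n_NO/√M_NO) / (n_NO/√M_NO + n_O₃/√M_O₃)
= (1.80/√30.01) / (1.80/√30.01 + 4.64/√48.00) = 0.3286/(0.3286 + 0.6697) = 0.329.

0.329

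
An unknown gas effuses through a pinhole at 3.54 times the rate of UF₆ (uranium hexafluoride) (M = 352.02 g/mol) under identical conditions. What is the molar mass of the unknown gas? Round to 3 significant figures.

28.1 g/mol

Using Graham's law: rate_X/rate_UF₆ = √(M_UF₆/M_X).
3.54 = √(352.02/M_X)
M_X = 352.02 / 3.54² = 352.02 / 12.53 = 28.1 g/mol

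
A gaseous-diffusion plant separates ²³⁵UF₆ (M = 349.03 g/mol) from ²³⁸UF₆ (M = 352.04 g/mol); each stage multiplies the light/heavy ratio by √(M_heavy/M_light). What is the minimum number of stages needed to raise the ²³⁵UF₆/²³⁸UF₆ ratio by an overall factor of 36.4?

838

Single-stage factor α = √(352.04/349.03), so ln α = ½ ln(1.00862) = 0.004293.
Need α^N ≥ 36.4 ⇒ N ≥ ln(36.4) / ln α = 3.595 / 0.004293 = 837.22.
Rounding up, N = 838 stages.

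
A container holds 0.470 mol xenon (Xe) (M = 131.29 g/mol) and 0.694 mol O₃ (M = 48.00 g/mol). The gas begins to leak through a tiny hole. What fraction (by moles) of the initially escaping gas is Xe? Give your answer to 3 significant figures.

The effusion rate of species i is ∝ p_i/√M_i ∝ n_i/√M_i.
Mole fraction of Xe in the effusate = (n_Xe/√M_Xe) / (n_Xe/√M_Xe + n_O₃/√M_O₃)
= (0.470/√131.29) / (0.470/√131.29 + 0.694/√48.00) = 0.04102/(0.04102 + 0.1002) = 0.291.

0.291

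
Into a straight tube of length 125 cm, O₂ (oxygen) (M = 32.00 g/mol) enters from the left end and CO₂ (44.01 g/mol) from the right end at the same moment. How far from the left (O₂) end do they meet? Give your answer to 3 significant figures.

The fronts meet when d_O₂ + d_CO₂ = L with d_O₂/d_CO₂ = √(M_CO₂/M_O₂) (Graham's law). Here √(M_CO₂/M_O₂) = √(44.01/32.00) = 1.173.
With d_O₂ + d_CO₂ = 125 cm, d_CO₂ = 125/(1 + 1.173) = 57.53 cm.
d_O₂ = 125 − 57.53 = 67.5 cm.

67.5 cm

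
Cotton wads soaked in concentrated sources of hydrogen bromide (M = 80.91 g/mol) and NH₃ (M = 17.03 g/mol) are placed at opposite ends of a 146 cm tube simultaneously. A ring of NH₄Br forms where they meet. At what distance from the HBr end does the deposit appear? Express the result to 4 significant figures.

45.92 cm

Graham's law gives d_HBr/d_NH₃ = rate_HBr/rate_NH₃ = √(M_NH₃/M_HBr) = √(17.03/80.91) = 0.4588.
With d_HBr + d_NH₃ = 146 cm, d_NH₃ = 146/(1 + 0.4588) = 100.1 cm.
d_HBr = 146 − 100.1 = 45.92 cm.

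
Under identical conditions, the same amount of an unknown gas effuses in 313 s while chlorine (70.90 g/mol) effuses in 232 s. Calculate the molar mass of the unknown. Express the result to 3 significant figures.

129 g/mol

Since effusion rate ∝ 1/√M, t_X/t_Cl₂ = √(M_X/M_Cl₂).
313/232 = 1.349 = √(M_X/70.90)
M_X = 70.90 × 1.349² = 70.90 × 1.820 = 129 g/mol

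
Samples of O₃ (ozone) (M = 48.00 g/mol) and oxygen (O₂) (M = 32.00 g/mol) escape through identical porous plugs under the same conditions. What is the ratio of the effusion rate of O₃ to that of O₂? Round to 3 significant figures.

Graham's law gives rate_O₃/rate_O₂ = √(M_O₂/M_O₃) = √(32.00/48.00) = √0.6667 = 0.816.

0.816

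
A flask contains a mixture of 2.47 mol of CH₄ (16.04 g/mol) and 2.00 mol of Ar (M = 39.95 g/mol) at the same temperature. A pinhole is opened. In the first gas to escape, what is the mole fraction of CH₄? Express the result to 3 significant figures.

Rate_i ∝ x_i/√M_i (Graham's law weighted by mole fraction), so the effusate composition follows n_i/√M_i.
Mole fraction of CH₄ in the effusate = (n_CH₄/√M_CH₄) / (n_CH₄/√M_CH₄ + n_Ar/√M_Ar)
= (2.47/√16.04) / (2.47/√16.04 + 2.00/√39.95) = 0.6167/(0.6167 + 0.3164) = 0.661.

0.661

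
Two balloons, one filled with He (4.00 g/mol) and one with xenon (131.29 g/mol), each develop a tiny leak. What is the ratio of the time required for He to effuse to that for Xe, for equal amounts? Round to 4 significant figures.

0.1745

Since effusion rate ∝ 1/√M, t_He/t_Xe = √(M_He/M_Xe) = √(4.00/131.29) = √0.03047 = 0.1745.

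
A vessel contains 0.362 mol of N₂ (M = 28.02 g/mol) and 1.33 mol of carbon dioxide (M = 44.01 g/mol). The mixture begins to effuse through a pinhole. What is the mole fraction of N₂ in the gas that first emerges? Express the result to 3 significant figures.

0.254

Rate_i ∝ x_i/√M_i (Graham's law weighted by mole fraction), so the effusate composition follows n_i/√M_i.
Mole fraction of N₂ in the effusate = (n_N₂/√M_N₂) / (n_N₂/√M_N₂ + n_CO₂/√M_CO₂)
= (0.362/√28.02) / (0.362/√28.02 + 1.33/√44.01) = 0.06839/(0.06839 + 0.2005) = 0.254.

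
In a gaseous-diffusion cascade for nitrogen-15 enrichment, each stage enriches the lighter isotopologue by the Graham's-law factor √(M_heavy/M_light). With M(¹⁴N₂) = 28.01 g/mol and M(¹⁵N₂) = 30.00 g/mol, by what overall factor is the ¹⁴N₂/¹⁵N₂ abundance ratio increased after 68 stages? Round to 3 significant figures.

10.3

Each stage multiplies the ratio by α = √(30.00/28.01), so after 68 stages the overall factor is α^68 = (30.00/28.01)^(68/2).
= 1.07105^34 = 10.3.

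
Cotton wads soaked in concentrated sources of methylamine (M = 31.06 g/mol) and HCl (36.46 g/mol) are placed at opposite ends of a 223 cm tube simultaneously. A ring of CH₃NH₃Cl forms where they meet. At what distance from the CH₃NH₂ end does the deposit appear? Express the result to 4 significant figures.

The fronts meet when d_CH₃NH₂ + d_HCl = L with d_CH₃NH₂/d_HCl = √(M_HCl/M_CH₃NH₂) (Graham's law). Here √(M_HCl/M_CH₃NH₂) = √(36.46/31.06) = 1.083.
With d_CH₃NH₂ + d_HCl = 223 cm, d_HCl = 223/(1 + 1.083) = 107.0 cm.
d_CH₃NH₂ = 223 − 107.0 = 116.0 cm.

116.0 cm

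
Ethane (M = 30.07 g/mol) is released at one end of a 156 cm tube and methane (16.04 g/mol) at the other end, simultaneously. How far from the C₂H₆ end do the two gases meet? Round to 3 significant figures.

65.8 cm

Distances travelled in equal time are proportional to diffusion rates, so d_C₂H₆/d_CH₄ = √(M_CH₄/M_C₂H₆) = √(16.04/30.07) = 0.7304.
With d_C₂H₆ + d_CH₄ = 156 cm, d_CH₄ = 156/(1 + 0.7304) = 90.15 cm.
d_C₂H₆ = 156 − 90.15 = 65.8 cm.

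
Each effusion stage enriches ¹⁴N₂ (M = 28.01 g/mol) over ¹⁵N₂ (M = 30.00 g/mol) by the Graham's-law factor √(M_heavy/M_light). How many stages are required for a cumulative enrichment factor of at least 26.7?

Single-stage factor α = √(30.00/28.01), so ln α = ½ ln(1.07105) = 0.03432.
Need α^N ≥ 26.7 ⇒ N ≥ ln(26.7) / ln α = 3.285 / 0.03432 = 95.71.
So at least 96 stages are needed.

96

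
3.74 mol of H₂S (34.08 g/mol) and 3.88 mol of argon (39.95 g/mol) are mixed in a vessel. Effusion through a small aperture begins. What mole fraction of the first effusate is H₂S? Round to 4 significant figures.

Rate_i ∝ x_i/√M_i (Graham's law weighted by mole fraction), so the effusate composition follows n_i/√M_i.
x_H₂S(eff) = (n_H₂S/√M_H₂S) / (n_H₂S/√M_H₂S + n_Ar/√M_Ar)
= (3.74/√34.08) / (3.74/√34.08 + 3.88/√39.95) = 0.6407/(0.6407 + 0.6139) = 0.5107.

0.5107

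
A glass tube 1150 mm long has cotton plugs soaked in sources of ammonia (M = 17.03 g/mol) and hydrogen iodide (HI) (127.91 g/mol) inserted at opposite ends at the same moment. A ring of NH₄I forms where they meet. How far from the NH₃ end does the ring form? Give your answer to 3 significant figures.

843 mm

Distances travelled in equal time are proportional to diffusion rates, so d_NH₃/d_HI = √(M_HI/M_NH₃) = √(127.91/17.03) = 2.741.
With d_NH₃ + d_HI = 1150 mm, d_HI = 1150/(1 + 2.741) = 307.4 mm.
d_NH₃ = 1150 − 307.4 = 843 mm.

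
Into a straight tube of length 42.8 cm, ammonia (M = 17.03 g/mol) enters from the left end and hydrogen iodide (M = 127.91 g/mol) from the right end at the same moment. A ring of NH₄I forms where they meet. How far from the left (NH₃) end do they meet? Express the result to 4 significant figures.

31.36 cm

Distances travelled in equal time are proportional to diffusion rates, so d_NH₃/d_HI = √(M_HI/M_NH₃) = √(127.91/17.03) = 2.741.
With d_NH₃ + d_HI = 42.8 cm, d_HI = 42.8/(1 + 2.741) = 11.44 cm.
d_NH₃ = 42.8 − 11.44 = 31.36 cm.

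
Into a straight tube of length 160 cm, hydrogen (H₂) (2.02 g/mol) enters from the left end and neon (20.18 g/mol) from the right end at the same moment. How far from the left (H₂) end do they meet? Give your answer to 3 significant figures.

Graham's law gives d_H₂/d_Ne = rate_H₂/rate_Ne = √(M_Ne/M_H₂) = √(20.18/2.02) = 3.161.
With d_H₂ + d_Ne = 160 cm, d_Ne = 160/(1 + 3.161) = 38.45 cm.
d_H₂ = 160 − 38.45 = 122 cm.

122 cm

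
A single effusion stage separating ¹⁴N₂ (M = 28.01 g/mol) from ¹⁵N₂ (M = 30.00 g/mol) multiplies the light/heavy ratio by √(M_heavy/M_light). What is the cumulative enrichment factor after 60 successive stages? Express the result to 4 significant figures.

Overall factor = α^60 with α = √(30.00/28.01), i.e. (30.00/28.01)^(60/2).
= 1.07105^30 = 7.839.

7.839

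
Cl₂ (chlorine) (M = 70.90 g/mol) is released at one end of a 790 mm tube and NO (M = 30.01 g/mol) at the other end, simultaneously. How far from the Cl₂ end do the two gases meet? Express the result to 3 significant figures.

311 mm

Distances travelled in equal time are proportional to diffusion rates, so d_Cl₂/d_NO = √(M_NO/M_Cl₂) = √(30.01/70.90) = 0.6506.
With d_Cl₂ + d_NO = 790 mm, d_NO = 790/(1 + 0.6506) = 478.6 mm.
d_Cl₂ = 790 − 478.6 = 311 mm.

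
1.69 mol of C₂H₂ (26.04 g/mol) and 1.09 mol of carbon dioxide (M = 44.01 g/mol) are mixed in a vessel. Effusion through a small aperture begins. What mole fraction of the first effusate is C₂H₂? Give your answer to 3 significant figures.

0.668

Rate_i ∝ x_i/√M_i (Graham's law weighted by mole fraction), so the effusate composition follows n_i/√M_i.
x_C₂H₂(eff) = (n_C₂H₂/√M_C₂H₂) / (n_C₂H₂/√M_C₂H₂ + n_CO₂/√M_CO₂)
= (1.69/√26.04) / (1.69/√26.04 + 1.09/√44.01) = 0.3312/(0.3312 + 0.1643) = 0.668.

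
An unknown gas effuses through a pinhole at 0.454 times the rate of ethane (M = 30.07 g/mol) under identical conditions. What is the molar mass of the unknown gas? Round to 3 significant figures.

146 g/mol

From Graham's law, rate_X/rate_C₂H₆ = √(M_C₂H₆/M_X).
0.454 = √(30.07/M_X)
M_X = 30.07 / 0.454² = 30.07 / 0.2061 = 146 g/mol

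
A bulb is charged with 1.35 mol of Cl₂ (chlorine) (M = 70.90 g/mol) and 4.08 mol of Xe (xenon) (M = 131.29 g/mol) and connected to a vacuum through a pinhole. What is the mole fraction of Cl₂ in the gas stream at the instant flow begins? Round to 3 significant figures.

0.310

Effusion rate of each component ∝ n_i/√M_i (partial pressure × 1/√M).
x_Cl₂(eff) = (n_Cl₂/√M_Cl₂) / (n_Cl₂/√M_Cl₂ + n_Xe/√M_Xe)
= (1.35/√70.90) / (1.35/√70.90 + 4.08/√131.29) = 0.1603/(0.1603 + 0.3561) = 0.310.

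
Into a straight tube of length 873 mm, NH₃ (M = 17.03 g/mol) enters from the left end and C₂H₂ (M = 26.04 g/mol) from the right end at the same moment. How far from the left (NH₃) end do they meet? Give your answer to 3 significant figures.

483 mm

Graham's law gives d_NH₃/d_C₂H₂ = rate_NH₃/rate_C₂H₂ = √(M_C₂H₂/M_NH₃) = √(26.04/17.03) = 1.237.
With d_NH₃ + d_C₂H₂ = 873 mm, d_C₂H₂ = 873/(1 + 1.237) = 390.3 mm.
d_NH₃ = 873 − 390.3 = 483 mm.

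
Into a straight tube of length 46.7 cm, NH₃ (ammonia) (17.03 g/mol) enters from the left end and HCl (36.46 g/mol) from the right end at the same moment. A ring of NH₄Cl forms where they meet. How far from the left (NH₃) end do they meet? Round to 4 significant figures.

In equal time, each gas travels a distance ∝ its rate ∝ 1/√M, so d_NH₃/d_HCl = √(M_HCl/M_NH₃) = √(36.46/17.03) = 1.463.
With d_NH₃ + d_HCl = 46.7 cm, d_HCl = 46.7/(1 + 1.463) = 18.96 cm.
d_NH₃ = 46.7 − 18.96 = 27.74 cm.

27.74 cm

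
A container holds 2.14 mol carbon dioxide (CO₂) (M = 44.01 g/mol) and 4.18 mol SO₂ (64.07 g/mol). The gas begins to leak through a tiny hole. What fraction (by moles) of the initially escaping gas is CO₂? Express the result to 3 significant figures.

0.382

The effusion rate of species i is ∝ p_i/√M_i ∝ n_i/√M_i.
x_CO₂(eff) = (n_CO₂/√M_CO₂) / (n_CO₂/√M_CO₂ + n_SO₂/√M_SO₂)
= (2.14/√44.01) / (2.14/√44.01 + 4.18/√64.07) = 0.3226/(0.3226 + 0.5222) = 0.382.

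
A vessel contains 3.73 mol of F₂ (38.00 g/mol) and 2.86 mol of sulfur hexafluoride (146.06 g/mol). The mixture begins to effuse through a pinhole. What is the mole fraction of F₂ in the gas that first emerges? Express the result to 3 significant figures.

0.719

The effusion rate of species i is ∝ p_i/√M_i ∝ n_i/√M_i.
Mole fraction of F₂ in the effusate = (n_F₂/√M_F₂) / (n_F₂/√M_F₂ + n_SF₆/√M_SF₆)
= (3.73/√38.00) / (3.73/√38.00 + 2.86/√146.06) = 0.6051/(0.6051 + 0.2366) = 0.719.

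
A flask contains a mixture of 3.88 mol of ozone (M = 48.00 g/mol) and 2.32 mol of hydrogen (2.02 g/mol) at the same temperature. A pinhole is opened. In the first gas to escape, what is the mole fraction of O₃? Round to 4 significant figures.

0.2554

Each component's effusion rate ∝ (its partial pressure)·(1/√M) ∝ n_i/√M_i.
So x_O₃ in the escaping gas = (n_O₃/√M_O₃) / Σ(n_i/√M_i)
= (3.88/√48.00) / (3.88/√48.00 + 2.32/√2.02) = 0.5600/(0.5600 + 1.632) = 0.2554.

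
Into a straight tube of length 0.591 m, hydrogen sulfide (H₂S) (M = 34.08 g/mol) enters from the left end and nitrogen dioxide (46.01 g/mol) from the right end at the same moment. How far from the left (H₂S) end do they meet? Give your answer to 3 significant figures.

Distances travelled in equal time are proportional to diffusion rates, so d_H₂S/d_NO₂ = √(M_NO₂/M_H₂S) = √(46.01/34.08) = 1.162.
With d_H₂S + d_NO₂ = 0.591 m, d_NO₂ = 0.591/(1 + 1.162) = 0.2734 m.
d_H₂S = 0.591 − 0.2734 = 0.318 m.

0.318 m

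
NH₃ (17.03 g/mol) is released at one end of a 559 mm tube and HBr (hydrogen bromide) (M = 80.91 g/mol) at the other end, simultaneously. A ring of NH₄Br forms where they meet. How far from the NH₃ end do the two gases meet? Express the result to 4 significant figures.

383.2 mm

Distances travelled in equal time are proportional to diffusion rates, so d_NH₃/d_HBr = √(M_HBr/M_NH₃) = √(80.91/17.03) = 2.180.
With d_NH₃ + d_HBr = 559 mm, d_HBr = 559/(1 + 2.180) = 175.8 mm.
d_NH₃ = 559 − 175.8 = 383.2 mm.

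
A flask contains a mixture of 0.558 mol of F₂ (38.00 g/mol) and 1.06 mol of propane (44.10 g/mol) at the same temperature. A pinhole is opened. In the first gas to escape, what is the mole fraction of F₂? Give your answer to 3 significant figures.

Each component's effusion rate ∝ (its partial pressure)·(1/√M) ∝ n_i/√M_i.
So x_F₂ in the escaping gas = (n_F₂/√M_F₂) / Σ(n_i/√M_i)
= (0.558/√38.00) / (0.558/√38.00 + 1.06/√44.10) = 0.09052/(0.09052 + 0.1596) = 0.362.

0.362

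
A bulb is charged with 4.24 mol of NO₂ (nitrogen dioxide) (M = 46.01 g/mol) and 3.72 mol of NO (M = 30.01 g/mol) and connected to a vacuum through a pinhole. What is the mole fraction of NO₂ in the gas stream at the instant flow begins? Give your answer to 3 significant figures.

Each component's effusion rate ∝ (its partial pressure)·(1/√M) ∝ n_i/√M_i.
Mole fraction of NO₂ in the effusate = (n_NO₂/√M_NO₂) / (n_NO₂/√M_NO₂ + n_NO/√M_NO)
= (4.24/√46.01) / (4.24/√46.01 + 3.72/√30.01) = 0.6251/(0.6251 + 0.6791) = 0.479.

0.479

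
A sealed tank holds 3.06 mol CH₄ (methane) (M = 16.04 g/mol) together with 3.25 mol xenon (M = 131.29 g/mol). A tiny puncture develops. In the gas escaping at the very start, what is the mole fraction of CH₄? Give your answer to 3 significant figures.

0.729

The effusion rate of species i is ∝ p_i/√M_i ∝ n_i/√M_i.
Mole fraction of CH₄ in the effusate = (n_CH₄/√M_CH₄) / (n_CH₄/√M_CH₄ + n_Xe/√M_Xe)
= (3.06/√16.04) / (3.06/√16.04 + 3.25/√131.29) = 0.7640/(0.7640 + 0.2836) = 0.729.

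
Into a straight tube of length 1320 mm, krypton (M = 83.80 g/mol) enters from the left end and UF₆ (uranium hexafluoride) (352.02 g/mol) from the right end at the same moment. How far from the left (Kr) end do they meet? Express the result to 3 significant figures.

Distances travelled in equal time are proportional to diffusion rates, so d_Kr/d_UF₆ = √(M_UF₆/M_Kr) = √(352.02/83.80) = 2.050.
With d_Kr + d_UF₆ = 1320 mm, d_UF₆ = 1320/(1 + 2.050) = 432.8 mm.
d_Kr = 1320 − 432.8 = 887 mm.

887 mm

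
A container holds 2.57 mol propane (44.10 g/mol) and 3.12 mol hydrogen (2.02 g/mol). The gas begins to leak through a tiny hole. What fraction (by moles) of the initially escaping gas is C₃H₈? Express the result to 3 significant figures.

Rate_i ∝ x_i/√M_i (Graham's law weighted by mole fraction), so the effusate composition follows n_i/√M_i.
Mole fraction of C₃H₈ in the effusate = (n_C₃H₈/√M_C₃H₈) / (n_C₃H₈/√M_C₃H₈ + n_H₂/√M_H₂)
= (2.57/√44.10) / (2.57/√44.10 + 3.12/√2.02) = 0.3870/(0.3870 + 2.195) = 0.150.

0.150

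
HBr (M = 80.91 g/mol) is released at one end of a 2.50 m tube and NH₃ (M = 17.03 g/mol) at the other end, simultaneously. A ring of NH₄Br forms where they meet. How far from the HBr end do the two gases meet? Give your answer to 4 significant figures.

0.7862 m

Distances travelled in equal time are proportional to diffusion rates, so d_HBr/d_NH₃ = √(M_NH₃/M_HBr) = √(17.03/80.91) = 0.4588.
With d_HBr + d_NH₃ = 2.50 m, d_NH₃ = 2.50/(1 + 0.4588) = 1.714 m.
d_HBr = 2.50 − 1.714 = 0.7862 m.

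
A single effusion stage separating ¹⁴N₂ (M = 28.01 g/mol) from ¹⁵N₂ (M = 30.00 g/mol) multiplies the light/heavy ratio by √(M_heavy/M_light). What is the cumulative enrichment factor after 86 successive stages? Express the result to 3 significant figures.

After 86 stages the ratio has grown by (√(30.00/28.01))^86 = (30.00/28.01)^(86/2).
= 1.07105^43 = 19.1.

19.1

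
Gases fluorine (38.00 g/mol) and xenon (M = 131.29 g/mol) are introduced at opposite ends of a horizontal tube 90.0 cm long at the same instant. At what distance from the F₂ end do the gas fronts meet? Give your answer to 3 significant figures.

Graham's law gives d_F₂/d_Xe = rate_F₂/rate_Xe = √(M_Xe/M_F₂) = √(131.29/38.00) = 1.859.
With d_F₂ + d_Xe = 90.0 cm, d_Xe = 90.0/(1 + 1.859) = 31.48 cm.
d_F₂ = 90.0 − 31.48 = 58.5 cm.

58.5 cm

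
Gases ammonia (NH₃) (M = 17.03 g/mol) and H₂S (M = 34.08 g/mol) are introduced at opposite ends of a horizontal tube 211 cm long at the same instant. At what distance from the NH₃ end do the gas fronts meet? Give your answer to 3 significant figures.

124 cm

In equal time, each gas travels a distance ∝ its rate ∝ 1/√M, so d_NH₃/d_H₂S = √(M_H₂S/M_NH₃) = √(34.08/17.03) = 1.415.
With d_NH₃ + d_H₂S = 211 cm, d_H₂S = 211/(1 + 1.415) = 87.38 cm.
d_NH₃ = 211 − 87.38 = 124 cm.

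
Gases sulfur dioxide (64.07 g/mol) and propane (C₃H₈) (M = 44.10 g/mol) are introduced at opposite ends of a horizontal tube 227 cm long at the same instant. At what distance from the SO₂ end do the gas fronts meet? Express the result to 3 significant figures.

103 cm

The fronts meet when d_SO₂ + d_C₃H₈ = L with d_SO₂/d_C₃H₈ = √(M_C₃H₈/M_SO₂) (Graham's law). Here √(M_C₃H₈/M_SO₂) = √(44.10/64.07) = 0.8296.
With d_SO₂ + d_C₃H₈ = 227 cm, d_C₃H₈ = 227/(1 + 0.8296) = 124.1 cm.
d_SO₂ = 227 − 124.1 = 103 cm.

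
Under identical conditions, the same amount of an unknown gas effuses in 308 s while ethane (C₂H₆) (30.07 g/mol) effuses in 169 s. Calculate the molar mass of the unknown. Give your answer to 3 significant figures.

99.9 g/mol

Since effusion rate ∝ 1/√M, t_X/t_C₂H₆ = √(M_X/M_C₂H₆).
308/169 = 1.822 = √(M_X/30.07)
M_X = 30.07 × 1.822² = 30.07 × 3.321 = 99.9 g/mol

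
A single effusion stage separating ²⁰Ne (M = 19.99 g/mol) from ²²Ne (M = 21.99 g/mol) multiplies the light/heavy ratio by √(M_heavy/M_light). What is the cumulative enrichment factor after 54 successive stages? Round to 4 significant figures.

The single-stage factor is √(M_heavy/M_light), so 54 stages give [√(21.99/19.99)]^54 = (21.99/19.99)^(54/2).
= 1.10005^27 = 13.13.

13.13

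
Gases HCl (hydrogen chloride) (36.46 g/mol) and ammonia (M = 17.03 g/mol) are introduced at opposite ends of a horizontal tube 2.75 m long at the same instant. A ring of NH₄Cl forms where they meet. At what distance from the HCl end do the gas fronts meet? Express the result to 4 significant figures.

Distances travelled in equal time are proportional to diffusion rates, so d_HCl/d_NH₃ = √(M_NH₃/M_HCl) = √(17.03/36.46) = 0.6834.
With d_HCl + d_NH₃ = 2.75 m, d_NH₃ = 2.75/(1 + 0.6834) = 1.634 m.
d_HCl = 2.75 − 1.634 = 1.116 m.

1.116 m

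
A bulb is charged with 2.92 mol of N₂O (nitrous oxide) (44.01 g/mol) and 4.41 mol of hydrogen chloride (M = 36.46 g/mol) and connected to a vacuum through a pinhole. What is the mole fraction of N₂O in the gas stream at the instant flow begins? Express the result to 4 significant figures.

Effusion rate of each component ∝ n_i/√M_i (partial pressure × 1/√M).
Mole fraction of N₂O in the effusate = (n_N₂O/√M_N₂O) / (n_N₂O/√M_N₂O + n_HCl/√M_HCl)
= (2.92/√44.01) / (2.92/√44.01 + 4.41/√36.46) = 0.4402/(0.4402 + 0.7303) = 0.3760.

0.3760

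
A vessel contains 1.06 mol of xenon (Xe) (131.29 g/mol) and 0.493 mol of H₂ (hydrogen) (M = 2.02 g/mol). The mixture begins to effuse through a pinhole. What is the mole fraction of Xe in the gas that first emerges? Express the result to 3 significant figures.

0.211

Rate_i ∝ x_i/√M_i (Graham's law weighted by mole fraction), so the effusate composition follows n_i/√M_i.
x_Xe(eff) = (n_Xe/√M_Xe) / (n_Xe/√M_Xe + n_H₂/√M_H₂)
= (1.06/√131.29) / (1.06/√131.29 + 0.493/√2.02) = 0.09251/(0.09251 + 0.3469) = 0.211.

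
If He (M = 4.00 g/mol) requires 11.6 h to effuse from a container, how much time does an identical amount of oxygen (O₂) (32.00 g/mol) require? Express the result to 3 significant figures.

From Graham's law, t_O₂/t_He = √(M_O₂/M_He) = √(32.00/4.00) = √8.000 = 2.828.
So the time for O₂ is 11.6 × 2.828 = 32.8 h.

32.8 h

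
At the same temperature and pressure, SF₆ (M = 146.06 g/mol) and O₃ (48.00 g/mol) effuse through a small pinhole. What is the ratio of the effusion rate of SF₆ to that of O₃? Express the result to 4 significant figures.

Graham's law gives rate_SF₆/rate_O₃ = √(M_O₃/M_SF₆) = √(48.00/146.06) = √0.3286 = 0.5733.

0.5733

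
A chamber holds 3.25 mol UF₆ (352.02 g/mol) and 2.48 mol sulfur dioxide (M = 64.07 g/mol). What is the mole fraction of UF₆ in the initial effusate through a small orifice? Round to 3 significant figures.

The effusion rate of species i is ∝ p_i/√M_i ∝ n_i/√M_i.
Mole fraction of UF₆ in the effusate = (n_UF₆/√M_UF₆) / (n_UF₆/√M_UF₆ + n_SO₂/√M_SO₂)
= (3.25/√352.02) / (3.25/√352.02 + 2.48/√64.07) = 0.1732/(0.1732 + 0.3098) = 0.359.

0.359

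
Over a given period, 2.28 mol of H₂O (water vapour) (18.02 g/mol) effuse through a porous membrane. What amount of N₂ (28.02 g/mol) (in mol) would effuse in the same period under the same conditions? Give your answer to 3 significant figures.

Using Graham's law: rate_N₂/rate_H₂O = √(M_H₂O/M_N₂) = √(18.02/28.02) = √0.6431 = 0.8019.
So the amount for N₂ is 2.28 × 0.8019 = 1.83 mol.

1.83 mol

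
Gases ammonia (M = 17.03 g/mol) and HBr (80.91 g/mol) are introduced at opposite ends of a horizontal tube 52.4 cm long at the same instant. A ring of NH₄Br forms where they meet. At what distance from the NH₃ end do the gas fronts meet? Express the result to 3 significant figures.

35.9 cm

The fronts meet when d_NH₃ + d_HBr = L with d_NH₃/d_HBr = √(M_HBr/M_NH₃) (Graham's law). Here √(M_HBr/M_NH₃) = √(80.91/17.03) = 2.180.
With d_NH₃ + d_HBr = 52.4 cm, d_HBr = 52.4/(1 + 2.180) = 16.48 cm.
d_NH₃ = 52.4 − 16.48 = 35.9 cm.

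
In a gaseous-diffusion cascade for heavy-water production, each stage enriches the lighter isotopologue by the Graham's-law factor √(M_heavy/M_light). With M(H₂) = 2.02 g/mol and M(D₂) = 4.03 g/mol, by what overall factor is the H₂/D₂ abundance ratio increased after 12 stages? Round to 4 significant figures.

63.06

After 12 stages the ratio has grown by (√(4.03/2.02))^12 = (4.03/2.02)^(12/2).
= 1.99505^6 = 63.06.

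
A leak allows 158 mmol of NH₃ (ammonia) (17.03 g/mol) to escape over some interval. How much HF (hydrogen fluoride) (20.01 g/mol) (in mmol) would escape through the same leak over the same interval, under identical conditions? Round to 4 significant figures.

145.8 mmol

From Graham's law, rate_HF/rate_NH₃ = √(M_NH₃/M_HF) = √(17.03/20.01) = √0.8511 = 0.9225.
So the amount for HF is 158 × 0.9225 = 145.8 mmol.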